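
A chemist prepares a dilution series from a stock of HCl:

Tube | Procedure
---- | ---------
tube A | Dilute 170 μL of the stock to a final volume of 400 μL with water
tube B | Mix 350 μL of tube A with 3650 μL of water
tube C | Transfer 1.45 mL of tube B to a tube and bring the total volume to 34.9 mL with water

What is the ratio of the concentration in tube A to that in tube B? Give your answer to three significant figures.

11.4

Step 1: 170 μL brought to 400 μL → factor 400/170 = 2.3529
Step 2: 350 μL + 3650 μL = 4000 μL total → factor 4000/350 = 11.429
Dilution factor to tube A = 2.3529; to tube B = 26.891
[tube A]/[tube B] = (factor to tube B)/(factor to tube A) = 26.891/2.3529 = 11.4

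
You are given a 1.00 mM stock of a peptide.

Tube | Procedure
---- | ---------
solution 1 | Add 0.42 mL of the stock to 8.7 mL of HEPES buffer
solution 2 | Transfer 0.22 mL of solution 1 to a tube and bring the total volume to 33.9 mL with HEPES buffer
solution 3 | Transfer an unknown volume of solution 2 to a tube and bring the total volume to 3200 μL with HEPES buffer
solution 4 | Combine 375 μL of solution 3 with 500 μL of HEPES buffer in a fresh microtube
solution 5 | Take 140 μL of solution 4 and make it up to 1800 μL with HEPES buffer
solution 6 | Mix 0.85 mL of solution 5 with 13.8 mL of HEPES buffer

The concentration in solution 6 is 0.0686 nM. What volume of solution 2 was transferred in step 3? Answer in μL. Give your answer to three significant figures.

Step 1: 0.42 mL + 8.7 mL = 9.12 mL total → factor 9.12/0.42 = 21.714
Step 2: 0.22 mL brought to 33.9 mL → factor 33.9/0.22 = 154.09
Step 3: v brought to 3200 μL → factor = 3200 μL/v
Step 4: 375 μL + 500 μL = 875 μL total → factor 875/375 = 2.3333
Step 5: 140 μL brought to 1800 μL → factor 1800/140 = 12.857
Step 6: 0.85 mL + 13.8 mL = 14.65 mL total → factor 14.65/0.85 = 17.235
Product of known-step factors = 1.7301 × 10^6
Overall factor = 1.00 mM / (0.0686 nM) = 1.4577 × 10^7
Step-3 factor = 1.4577 × 10^7 / 1.7301 × 10^6 = 8.4258
v = 3200 μL / 8.4258 = 380 μL

380 μL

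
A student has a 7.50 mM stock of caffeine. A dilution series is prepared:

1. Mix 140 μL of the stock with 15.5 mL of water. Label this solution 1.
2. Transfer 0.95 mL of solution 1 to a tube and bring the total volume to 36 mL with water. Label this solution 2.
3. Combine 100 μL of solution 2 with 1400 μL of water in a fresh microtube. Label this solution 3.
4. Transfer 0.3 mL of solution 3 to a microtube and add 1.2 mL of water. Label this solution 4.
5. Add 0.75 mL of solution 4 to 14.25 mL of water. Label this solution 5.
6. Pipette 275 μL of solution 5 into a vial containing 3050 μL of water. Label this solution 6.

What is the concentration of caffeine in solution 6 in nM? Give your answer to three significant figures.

0.0977 nM

Step 1: 140 μL + 15.5 mL = 15640 μL total → factor 15640/140 = 111.71
Step 2: 0.95 mL brought to 36 mL → factor 36/0.95 = 37.895
Step 3: 100 μL + 1400 μL = 1500 μL total → factor 1500/100 = 15
Step 4: 0.3 mL + 1.2 mL = 1.5 mL total → factor 1.5/0.3 = 5
Step 5: 0.75 mL + 14.25 mL = 15 mL total → factor 15/0.75 = 20
Step 6: 275 μL + 3050 μL = 3325 μL total → factor 3325/275 = 12.091
Overall dilution factor = 111.71 × 37.895 × 15 × 5 × 20 × 12.091 = 7.6778 × 10^7
Final = 7.50 mM / 7.6778 × 10^7 = 9.768 × 10^-8 mM = 0.0977 nM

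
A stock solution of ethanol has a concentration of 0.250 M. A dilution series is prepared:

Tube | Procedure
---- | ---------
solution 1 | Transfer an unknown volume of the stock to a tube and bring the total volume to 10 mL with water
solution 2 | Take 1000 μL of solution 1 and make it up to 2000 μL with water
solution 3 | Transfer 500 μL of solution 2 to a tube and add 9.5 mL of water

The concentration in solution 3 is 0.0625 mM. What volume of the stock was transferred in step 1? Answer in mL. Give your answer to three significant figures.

0.100 mL

Step 1: v brought to 10 mL → factor = 10 mL/v
Step 2: 1000 μL brought to 2000 μL → factor 2000/1000 = 2
Step 3: 500 μL + 9.5 mL = 10000 μL total → factor 10000/500 = 20
Product of known-step factors = 40
Overall factor = 0.250 M / (0.0625 mM) = 4000
Step-1 factor = 4000 / 40 = 100
v = 10 mL / 100 = 0.100 mL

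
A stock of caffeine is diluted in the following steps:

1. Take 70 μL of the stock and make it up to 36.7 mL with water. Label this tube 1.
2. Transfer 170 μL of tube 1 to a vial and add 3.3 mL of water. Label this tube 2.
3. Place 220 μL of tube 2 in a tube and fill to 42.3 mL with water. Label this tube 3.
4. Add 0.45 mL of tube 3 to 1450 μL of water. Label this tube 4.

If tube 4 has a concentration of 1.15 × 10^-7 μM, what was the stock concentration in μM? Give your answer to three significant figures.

0.999 μM

Step 1: 70 μL brought to 36.7 mL → factor 36700/70 = 524.29
Step 2: 170 μL + 3.3 mL = 3470 μL total → factor 3470/170 = 20.412
Step 3: 220 μL brought to 42.3 mL → factor 42300/220 = 192.27
Step 4: 0.45 mL + 1450 μL = 1.9 mL total → factor 1.9/0.45 = 4.2222
Overall dilution factor = 524.29 × 20.412 × 192.27 × 4.2222 = 8.6878 × 10^6
Stock = 1.15 × 10^-7 μM × 8.6878 × 10^6 = 0.999 μM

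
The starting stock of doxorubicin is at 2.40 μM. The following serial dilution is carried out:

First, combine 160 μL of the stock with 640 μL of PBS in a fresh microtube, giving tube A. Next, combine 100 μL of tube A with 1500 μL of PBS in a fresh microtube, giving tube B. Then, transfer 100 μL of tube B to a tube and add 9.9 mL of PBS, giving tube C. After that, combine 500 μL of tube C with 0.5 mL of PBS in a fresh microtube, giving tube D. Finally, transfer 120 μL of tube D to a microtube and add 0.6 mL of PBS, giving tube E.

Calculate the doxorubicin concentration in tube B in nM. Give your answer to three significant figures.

30.0 nM

Step 1: 160 μL + 640 μL = 800 μL total → factor 800/160 = 5
Step 2: 100 μL + 1500 μL = 1600 μL total → factor 1600/100 = 16
Dilution factor through tube B = 5 × 16 = 80
[tube B] = 2.40 μM / 80 = 0.03000 μM = 30.0 nM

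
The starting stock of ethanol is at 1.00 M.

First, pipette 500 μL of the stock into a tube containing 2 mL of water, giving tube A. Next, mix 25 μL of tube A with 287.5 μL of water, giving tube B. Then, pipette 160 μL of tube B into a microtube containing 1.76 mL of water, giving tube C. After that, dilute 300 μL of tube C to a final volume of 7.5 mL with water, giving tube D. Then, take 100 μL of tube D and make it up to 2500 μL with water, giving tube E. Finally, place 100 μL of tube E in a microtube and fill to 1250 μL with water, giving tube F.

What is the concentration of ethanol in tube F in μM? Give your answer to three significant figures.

0.171 μM

Step 1: 500 μL + 2 mL = 2500 μL total → factor 2500/500 = 5
Step 2: 25 μL + 287.5 μL = 312.5 μL total → factor 312.5/25 = 12.5
Step 3: 160 μL + 1.76 mL = 1920 μL total → factor 1920/160 = 12
Step 4: 300 μL brought to 7.5 mL → factor 7500/300 = 25
Step 5: 100 μL brought to 2500 μL → factor 2500/100 = 25
Step 6: 100 μL brought to 1250 μL → factor 1250/100 = 12.5
Overall dilution factor = 5 × 12.5 × 12 × 25 × 25 × 12.5 = 5.8594 × 10^6
Final = 1.00 M / 5.8594 × 10^6 = 1.707 × 10^-7 M = 0.171 μM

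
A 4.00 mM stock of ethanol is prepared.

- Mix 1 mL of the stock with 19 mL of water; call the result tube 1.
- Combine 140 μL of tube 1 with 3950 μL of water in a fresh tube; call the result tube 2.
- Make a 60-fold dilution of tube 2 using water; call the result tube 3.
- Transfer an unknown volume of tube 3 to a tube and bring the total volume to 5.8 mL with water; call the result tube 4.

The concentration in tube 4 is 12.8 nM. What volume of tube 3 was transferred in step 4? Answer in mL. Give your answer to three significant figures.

0.651 mL

Step 1: 1 mL + 19 mL = 20 mL total → factor 20/1 = 20
Step 2: 140 μL + 3950 μL = 4090 μL total → factor 4090/140 = 29.214
Step 3: 60-fold → factor 60
Step 4: v brought to 5.8 mL → factor = 5.8 mL/v
Product of known-step factors = 35057
Overall factor = 4.00 mM / (12.8 nM) = 3.125 × 10^5
Step-4 factor = 3.125 × 10^5 / 35057 = 8.914
v = 5.8 mL / 8.914 = 0.651 mL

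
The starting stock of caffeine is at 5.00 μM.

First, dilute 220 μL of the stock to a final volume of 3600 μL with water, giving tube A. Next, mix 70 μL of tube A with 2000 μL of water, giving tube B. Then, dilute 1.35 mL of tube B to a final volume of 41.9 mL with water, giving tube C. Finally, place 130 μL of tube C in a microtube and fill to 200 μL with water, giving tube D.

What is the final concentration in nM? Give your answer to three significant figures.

Step 1: 220 μL brought to 3600 μL → factor 3600/220 = 16.364
Step 2: 70 μL + 2000 μL = 2070 μL total → factor 2070/70 = 29.571
Step 3: 1.35 mL brought to 41.9 mL → factor 41.9/1.35 = 31.037
Step 4: 130 μL brought to 200 μL → factor 200/130 = 1.5385
Overall dilution factor = 16.364 × 29.571 × 31.037 × 1.5385 = 23106
Final = 5.00 μM / 23106 = 0.0002164 μM = 0.216 nM

0.216 nM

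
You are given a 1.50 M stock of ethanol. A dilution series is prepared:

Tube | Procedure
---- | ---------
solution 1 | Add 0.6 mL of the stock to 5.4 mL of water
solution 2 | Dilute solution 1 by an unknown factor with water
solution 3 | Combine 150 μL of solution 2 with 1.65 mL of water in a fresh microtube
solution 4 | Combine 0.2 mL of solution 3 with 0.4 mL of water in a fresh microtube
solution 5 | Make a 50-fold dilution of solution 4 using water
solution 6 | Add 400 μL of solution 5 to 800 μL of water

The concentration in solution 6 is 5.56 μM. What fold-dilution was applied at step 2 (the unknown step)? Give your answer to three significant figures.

Step 1: 0.6 mL + 5.4 mL = 6 mL total → factor 6/0.6 = 10
Step 2: unknown factor x
Step 3: 150 μL + 1.65 mL = 1800 μL total → factor 1800/150 = 12
Step 4: 0.2 mL + 0.4 mL = 0.6 mL total → factor 0.6/0.2 = 3
Step 5: 50-fold → factor 50
Step 6: 400 μL + 800 μL = 1200 μL total → factor 1200/400 = 3
Product of known-step factors = 54000
Overall factor = 1.50 M / (5.56 μM) = 2.6978 × 10^5
x = 2.6978 × 10^5 / 54000 = 5.00

5.00-fold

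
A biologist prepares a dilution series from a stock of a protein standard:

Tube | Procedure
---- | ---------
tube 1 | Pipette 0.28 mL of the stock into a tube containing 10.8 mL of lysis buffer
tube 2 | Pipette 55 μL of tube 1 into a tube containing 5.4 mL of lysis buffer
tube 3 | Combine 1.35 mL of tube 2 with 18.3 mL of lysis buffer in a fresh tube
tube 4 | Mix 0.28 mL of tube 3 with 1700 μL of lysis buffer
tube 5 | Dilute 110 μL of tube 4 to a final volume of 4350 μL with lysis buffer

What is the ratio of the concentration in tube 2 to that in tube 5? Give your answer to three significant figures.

Step 1: 0.28 mL + 10.8 mL = 11.08 mL total → factor 11.08/0.28 = 39.571
Step 2: 55 μL + 5.4 mL = 5455 μL total → factor 5455/55 = 99.182
Step 3: 1.35 mL + 18.3 mL = 19.65 mL total → factor 19.65/1.35 = 14.556
Step 4: 0.28 mL + 1700 μL = 1.98 mL total → factor 1.98/0.28 = 7.0714
Step 5: 110 μL brought to 4350 μL → factor 4350/110 = 39.545
Dilution factor to tube 2 = 3924.8; to tube 5 = 1.5975 × 10^7
[tube 2]/[tube 5] = (factor to tube 5)/(factor to tube 2) = 1.5975 × 10^7/3924.8 = 4.07 × 10^3

4.07 × 10^3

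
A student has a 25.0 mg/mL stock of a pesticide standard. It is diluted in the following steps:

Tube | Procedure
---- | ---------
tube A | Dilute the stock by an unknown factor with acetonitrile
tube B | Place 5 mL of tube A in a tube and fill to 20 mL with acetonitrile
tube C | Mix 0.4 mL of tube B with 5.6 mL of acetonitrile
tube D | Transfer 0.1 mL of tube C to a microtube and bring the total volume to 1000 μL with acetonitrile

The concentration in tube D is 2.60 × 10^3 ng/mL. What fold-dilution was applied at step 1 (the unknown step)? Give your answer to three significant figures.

16.0-fold

Step 1: unknown factor x
Step 2: 5 mL brought to 20 mL → factor 20/5 = 4
Step 3: 0.4 mL + 5.6 mL = 6 mL total → factor 6/0.4 = 15
Step 4: 0.1 mL brought to 1000 μL → factor 1/0.1 = 10
Product of known-step factors = 600
Overall factor = 25.0 mg/mL / (2.60 × 10^3 ng/mL) = 9615.4
x = 9615.4 / 600 = 16.0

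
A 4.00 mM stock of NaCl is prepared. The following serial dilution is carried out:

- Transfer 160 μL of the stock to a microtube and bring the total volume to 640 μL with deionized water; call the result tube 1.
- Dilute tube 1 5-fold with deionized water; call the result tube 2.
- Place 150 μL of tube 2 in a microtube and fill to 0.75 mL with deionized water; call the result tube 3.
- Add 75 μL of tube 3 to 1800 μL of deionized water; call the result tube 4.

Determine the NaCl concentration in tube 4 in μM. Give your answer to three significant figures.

Step 1: 160 μL brought to 640 μL → factor 640/160 = 4
Step 2: 5-fold → factor 5
Step 3: 150 μL brought to 0.75 mL → factor 750/150 = 5
Step 4: 75 μL + 1800 μL = 1875 μL total → factor 1875/75 = 25
Overall dilution factor = 4 × 5 × 5 × 25 = 2500
Final = 4.00 mM / 2500 = 0.001600 mM = 1.60 μM

1.60 μM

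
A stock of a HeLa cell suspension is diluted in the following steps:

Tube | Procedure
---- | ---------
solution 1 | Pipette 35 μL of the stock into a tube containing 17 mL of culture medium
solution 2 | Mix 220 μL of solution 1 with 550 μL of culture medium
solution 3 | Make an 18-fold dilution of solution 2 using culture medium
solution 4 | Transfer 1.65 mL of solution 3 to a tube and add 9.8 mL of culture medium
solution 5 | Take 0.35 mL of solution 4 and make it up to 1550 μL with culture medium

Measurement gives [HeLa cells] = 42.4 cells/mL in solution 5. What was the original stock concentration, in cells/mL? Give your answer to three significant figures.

4.00 × 10^7 cells/mL

Step 1: 35 μL + 17 mL = 17035 μL total → factor 17035/35 = 486.71
Step 2: 220 μL + 550 μL = 770 μL total → factor 770/220 = 3.5
Step 3: 18-fold → factor 18
Step 4: 1.65 mL + 9.8 mL = 11.45 mL total → factor 11.45/1.65 = 6.9394
Step 5: 0.35 mL brought to 1550 μL → factor 1.55/0.35 = 4.4286
Overall dilution factor = 486.71 × 3.5 × 18 × 6.9394 × 4.4286 = 9.4232 × 10^5
Stock = 42.4 cells/mL × 9.4232 × 10^5 = 4.00 × 10^7 cells/mL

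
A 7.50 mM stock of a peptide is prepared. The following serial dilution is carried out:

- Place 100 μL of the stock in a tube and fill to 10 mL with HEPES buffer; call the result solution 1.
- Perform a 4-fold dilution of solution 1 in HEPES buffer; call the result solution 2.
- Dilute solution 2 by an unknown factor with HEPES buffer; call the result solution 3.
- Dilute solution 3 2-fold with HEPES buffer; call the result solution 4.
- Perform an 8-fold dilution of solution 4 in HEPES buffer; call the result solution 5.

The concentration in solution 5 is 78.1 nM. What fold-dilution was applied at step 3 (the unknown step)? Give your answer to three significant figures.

Step 1: 100 μL brought to 10 mL → factor 10000/100 = 100
Step 2: 4-fold → factor 4
Step 3: unknown factor x
Step 4: 2-fold → factor 2
Step 5: 8-fold → factor 8
Product of known-step factors = 6400
Overall factor = 7.50 mM / (78.1 nM) = 96031
x = 96031 / 6400 = 15.0

15.0-fold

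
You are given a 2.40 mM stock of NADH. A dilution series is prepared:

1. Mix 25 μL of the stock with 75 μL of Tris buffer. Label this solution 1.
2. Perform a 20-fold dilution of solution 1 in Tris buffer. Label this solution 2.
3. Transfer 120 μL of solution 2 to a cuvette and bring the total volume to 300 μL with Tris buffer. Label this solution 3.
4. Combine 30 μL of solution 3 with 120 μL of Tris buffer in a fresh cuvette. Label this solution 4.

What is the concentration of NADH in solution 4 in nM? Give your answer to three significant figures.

Step 1: 25 μL + 75 μL = 100 μL total → factor 100/25 = 4
Step 2: 20-fold → factor 20
Step 3: 120 μL brought to 300 μL → factor 300/120 = 2.5
Step 4: 30 μL + 120 μL = 150 μL total → factor 150/30 = 5
Overall dilution factor = 4 × 20 × 2.5 × 5 = 1000
Final = 2.40 mM / 1000 = 0.002400 mM = 2.40 × 10^3 nM

2.40 × 10^3 nM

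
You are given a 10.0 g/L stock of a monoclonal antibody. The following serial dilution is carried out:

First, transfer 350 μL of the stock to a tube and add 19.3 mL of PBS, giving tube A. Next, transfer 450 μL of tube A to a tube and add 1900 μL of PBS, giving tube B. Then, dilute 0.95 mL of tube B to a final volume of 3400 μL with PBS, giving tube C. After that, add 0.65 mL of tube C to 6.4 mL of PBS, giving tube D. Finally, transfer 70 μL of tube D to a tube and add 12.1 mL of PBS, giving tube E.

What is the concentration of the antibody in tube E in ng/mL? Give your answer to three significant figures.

Step 1: 350 μL + 19.3 mL = 19650 μL total → factor 19650/350 = 56.143
Step 2: 450 μL + 1900 μL = 2350 μL total → factor 2350/450 = 5.2222
Step 3: 0.95 mL brought to 3400 μL → factor 3.4/0.95 = 3.5789
Step 4: 0.65 mL + 6.4 mL = 7.05 mL total → factor 7.05/0.65 = 10.846
Step 5: 70 μL + 12.1 mL = 12170 μL total → factor 12170/70 = 173.86
Overall dilution factor = 56.143 × 5.2222 × 3.5789 × 10.846 × 173.86 = 1.9787 × 10^6
Final = 10.0 g/L / 1.9787 × 10^6 = 5.054 × 10^-6 g/L = 5.05 ng/mL

5.05 ng/mL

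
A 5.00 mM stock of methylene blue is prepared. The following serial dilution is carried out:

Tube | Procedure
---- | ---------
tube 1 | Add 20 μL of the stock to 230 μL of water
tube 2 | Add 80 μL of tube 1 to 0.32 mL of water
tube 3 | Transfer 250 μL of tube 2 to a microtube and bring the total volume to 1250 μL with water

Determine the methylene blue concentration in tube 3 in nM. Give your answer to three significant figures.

Step 1: 20 μL + 230 μL = 250 μL total → factor 250/20 = 12.5
Step 2: 80 μL + 0.32 mL = 400 μL total → factor 400/80 = 5
Step 3: 250 μL brought to 1250 μL → factor 1250/250 = 5
Overall dilution factor = 12.5 × 5 × 5 = 312.5
Final = 5.00 mM / 312.5 = 0.01600 mM = 1.60 × 10^4 nM

1.60 × 10^4 nM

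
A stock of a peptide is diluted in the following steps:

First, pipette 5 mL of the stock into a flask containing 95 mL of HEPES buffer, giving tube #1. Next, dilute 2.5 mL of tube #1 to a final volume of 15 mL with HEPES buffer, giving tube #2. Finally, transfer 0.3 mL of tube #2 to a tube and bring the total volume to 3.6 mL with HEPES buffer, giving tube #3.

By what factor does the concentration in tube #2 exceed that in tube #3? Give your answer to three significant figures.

12.0

Step 1: 5 mL + 95 mL = 100 mL total → factor 100/5 = 20
Step 2: 2.5 mL brought to 15 mL → factor 15/2.5 = 6
Step 3: 0.3 mL brought to 3.6 mL → factor 3.6/0.3 = 12
Dilution factor to tube #2 = 120; to tube #3 = 1440
[tube #2]/[tube #3] = (factor to tube #3)/(factor to tube #2) = 1440/120 = 12.0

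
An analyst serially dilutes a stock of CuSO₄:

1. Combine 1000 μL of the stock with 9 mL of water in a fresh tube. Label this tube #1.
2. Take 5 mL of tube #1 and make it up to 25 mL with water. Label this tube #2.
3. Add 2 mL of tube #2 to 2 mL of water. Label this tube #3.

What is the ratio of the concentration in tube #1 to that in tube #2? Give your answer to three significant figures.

Step 1: 1000 μL + 9 mL = 10000 μL total → factor 10000/1000 = 10
Step 2: 5 mL brought to 25 mL → factor 25/5 = 5
Dilution factor to tube #1 = 10; to tube #2 = 50
[tube #1]/[tube #2] = (factor to tube #2)/(factor to tube #1) = 50/10 = 5.00

5.00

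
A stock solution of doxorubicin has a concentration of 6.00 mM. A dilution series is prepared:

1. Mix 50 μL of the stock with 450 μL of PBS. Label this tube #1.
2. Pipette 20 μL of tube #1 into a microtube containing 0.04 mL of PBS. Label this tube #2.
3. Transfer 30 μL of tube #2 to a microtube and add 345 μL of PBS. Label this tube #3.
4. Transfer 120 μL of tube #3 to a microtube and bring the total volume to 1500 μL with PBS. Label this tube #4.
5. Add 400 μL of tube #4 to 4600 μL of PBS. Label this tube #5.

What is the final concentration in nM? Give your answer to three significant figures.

102 nM

Step 1: 50 μL + 450 μL = 500 μL total → factor 500/50 = 10
Step 2: 20 μL + 0.04 mL = 60 μL total → factor 60/20 = 3
Step 3: 30 μL + 345 μL = 375 μL total → factor 375/30 = 12.5
Step 4: 120 μL brought to 1500 μL → factor 1500/120 = 12.5
Step 5: 400 μL + 4600 μL = 5000 μL total → factor 5000/400 = 12.5
Overall dilution factor = 10 × 3 × 12.5 × 12.5 × 12.5 = 58594
Final = 6.00 mM / 58594 = 0.0001024 mM = 102 nM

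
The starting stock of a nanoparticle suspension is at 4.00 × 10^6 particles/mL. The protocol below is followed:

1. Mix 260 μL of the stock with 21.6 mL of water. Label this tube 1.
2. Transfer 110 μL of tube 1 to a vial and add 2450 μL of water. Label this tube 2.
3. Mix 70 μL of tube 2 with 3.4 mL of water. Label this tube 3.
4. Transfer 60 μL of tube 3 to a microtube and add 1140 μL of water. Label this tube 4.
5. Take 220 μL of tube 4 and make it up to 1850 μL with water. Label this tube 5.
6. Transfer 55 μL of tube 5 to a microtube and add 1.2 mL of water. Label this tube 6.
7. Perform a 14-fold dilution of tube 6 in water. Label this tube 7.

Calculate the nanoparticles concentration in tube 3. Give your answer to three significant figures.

Step 1: 260 μL + 21.6 mL = 21860 μL total → factor 21860/260 = 84.077
Step 2: 110 μL + 2450 μL = 2560 μL total → factor 2560/110 = 23.273
Step 3: 70 μL + 3.4 mL = 3470 μL total → factor 3470/70 = 49.571
Dilution factor through tube 3 = 84.077 × 23.273 × 49.571 = 96996
[tube 3] = 4.00 × 10^6 particles/mL / 96996 = 41.2 particles/mL

41.2 particles/mL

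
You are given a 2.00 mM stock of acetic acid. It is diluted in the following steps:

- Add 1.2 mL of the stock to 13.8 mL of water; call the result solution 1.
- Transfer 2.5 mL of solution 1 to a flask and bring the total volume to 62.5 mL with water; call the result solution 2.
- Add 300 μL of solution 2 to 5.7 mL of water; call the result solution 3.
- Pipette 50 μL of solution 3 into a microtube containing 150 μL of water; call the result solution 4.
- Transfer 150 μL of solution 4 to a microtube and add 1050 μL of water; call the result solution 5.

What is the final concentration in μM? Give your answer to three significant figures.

0.0100 μM

Step 1: 1.2 mL + 13.8 mL = 15 mL total → factor 15/1.2 = 12.5
Step 2: 2.5 mL brought to 62.5 mL → factor 62.5/2.5 = 25
Step 3: 300 μL + 5.7 mL = 6000 μL total → factor 6000/300 = 20
Step 4: 50 μL + 150 μL = 200 μL total → factor 200/50 = 4
Step 5: 150 μL + 1050 μL = 1200 μL total → factor 1200/150 = 8
Overall dilution factor = 12.5 × 25 × 20 × 4 × 8 = 2 × 10^5
Final = 2.00 mM / 2 × 10^5 = 1.000 × 10^-5 mM = 0.0100 μM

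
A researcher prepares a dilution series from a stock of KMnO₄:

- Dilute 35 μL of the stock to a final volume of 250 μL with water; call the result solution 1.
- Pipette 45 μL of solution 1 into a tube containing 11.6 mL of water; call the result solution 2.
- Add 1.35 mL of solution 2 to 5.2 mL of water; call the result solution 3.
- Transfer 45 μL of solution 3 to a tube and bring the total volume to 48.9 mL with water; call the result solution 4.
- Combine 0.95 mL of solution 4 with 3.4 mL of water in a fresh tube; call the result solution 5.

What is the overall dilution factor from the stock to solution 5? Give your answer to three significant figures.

4.46 × 10^7

Step 1: 35 μL brought to 250 μL → factor 250/35 = 7.1429
Step 2: 45 μL + 11.6 mL = 11645 μL total → factor 11645/45 = 258.78
Step 3: 1.35 mL + 5.2 mL = 6.55 mL total → factor 6.55/1.35 = 4.8519
Step 4: 45 μL brought to 48.9 mL → factor 48900/45 = 1086.7
Step 5: 0.95 mL + 3.4 mL = 4.35 mL total → factor 4.35/0.95 = 4.5789
Overall dilution factor = 7.1429 × 258.78 × 4.8519 × 1086.7 × 4.5789 = 4.4624 × 10^7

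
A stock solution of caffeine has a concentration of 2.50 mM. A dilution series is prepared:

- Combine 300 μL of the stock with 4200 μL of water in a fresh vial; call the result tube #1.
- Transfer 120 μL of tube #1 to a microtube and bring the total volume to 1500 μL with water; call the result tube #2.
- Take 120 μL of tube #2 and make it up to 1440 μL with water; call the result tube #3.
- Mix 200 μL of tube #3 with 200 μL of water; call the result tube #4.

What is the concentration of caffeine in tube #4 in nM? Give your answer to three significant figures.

556 nM

Step 1: 300 μL + 4200 μL = 4500 μL total → factor 4500/300 = 15
Step 2: 120 μL brought to 1500 μL → factor 1500/120 = 12.5
Step 3: 120 μL brought to 1440 μL → factor 1440/120 = 12
Step 4: 200 μL + 200 μL = 400 μL total → factor 400/200 = 2
Overall dilution factor = 15 × 12.5 × 12 × 2 = 4500
Final = 2.50 mM / 4500 = 0.0005556 mM = 556 nM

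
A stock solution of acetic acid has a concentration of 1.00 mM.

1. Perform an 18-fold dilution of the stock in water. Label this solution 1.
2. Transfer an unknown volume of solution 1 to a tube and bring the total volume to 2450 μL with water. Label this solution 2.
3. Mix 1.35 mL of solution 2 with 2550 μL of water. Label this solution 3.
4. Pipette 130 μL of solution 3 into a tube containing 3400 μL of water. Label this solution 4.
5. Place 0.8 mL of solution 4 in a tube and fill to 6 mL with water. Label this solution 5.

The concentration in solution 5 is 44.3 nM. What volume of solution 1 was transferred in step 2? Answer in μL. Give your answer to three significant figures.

Step 1: 18-fold → factor 18
Step 2: v brought to 2450 μL → factor = 2450 μL/v
Step 3: 1.35 mL + 2550 μL = 3.9 mL total → factor 3.9/1.35 = 2.8889
Step 4: 130 μL + 3400 μL = 3530 μL total → factor 3530/130 = 27.154
Step 5: 0.8 mL brought to 6 mL → factor 6/0.8 = 7.5
Product of known-step factors = 10590
Overall factor = 1.00 mM / (44.3 nM) = 22573
Step-2 factor = 22573 / 10590 = 2.1316
v = 2450 μL / 2.1316 = 1.15 × 10^3 μL

1.15 × 10^3 μL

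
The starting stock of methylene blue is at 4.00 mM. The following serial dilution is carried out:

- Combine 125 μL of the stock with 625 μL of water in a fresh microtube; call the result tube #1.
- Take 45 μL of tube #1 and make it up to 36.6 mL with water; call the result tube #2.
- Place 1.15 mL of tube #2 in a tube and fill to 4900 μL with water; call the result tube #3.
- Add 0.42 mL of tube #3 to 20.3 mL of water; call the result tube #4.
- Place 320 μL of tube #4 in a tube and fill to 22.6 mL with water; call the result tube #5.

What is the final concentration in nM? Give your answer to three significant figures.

0.0552 nM

Step 1: 125 μL + 625 μL = 750 μL total → factor 750/125 = 6
Step 2: 45 μL brought to 36.6 mL → factor 36600/45 = 813.33
Step 3: 1.15 mL brought to 4900 μL → factor 4.9/1.15 = 4.2609
Step 4: 0.42 mL + 20.3 mL = 20.72 mL total → factor 20.72/0.42 = 49.333
Step 5: 320 μL brought to 22.6 mL → factor 22600/320 = 70.625
Overall dilution factor = 6 × 813.33 × 4.2609 × 49.333 × 70.625 = 7.2446 × 10^7
Final = 4.00 mM / 7.2446 × 10^7 = 5.521 × 10^-8 mM = 0.0552 nM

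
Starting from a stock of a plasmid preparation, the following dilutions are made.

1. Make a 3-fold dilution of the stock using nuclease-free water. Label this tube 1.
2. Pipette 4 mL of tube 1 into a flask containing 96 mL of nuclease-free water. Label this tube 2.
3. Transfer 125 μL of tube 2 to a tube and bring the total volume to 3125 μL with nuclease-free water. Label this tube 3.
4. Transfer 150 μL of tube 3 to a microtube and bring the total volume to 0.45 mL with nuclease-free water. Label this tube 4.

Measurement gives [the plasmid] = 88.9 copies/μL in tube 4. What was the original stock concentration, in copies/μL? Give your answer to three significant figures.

Step 1: 3-fold → factor 3
Step 2: 4 mL + 96 mL = 100 mL total → factor 100/4 = 25
Step 3: 125 μL brought to 3125 μL → factor 3125/125 = 25
Step 4: 150 μL brought to 0.45 mL → factor 450/150 = 3
Overall dilution factor = 3 × 25 × 25 × 3 = 5625
Stock = 88.9 copies/μL × 5625 = 5.00 × 10^5 copies/μL

5.00 × 10^5 copies/μL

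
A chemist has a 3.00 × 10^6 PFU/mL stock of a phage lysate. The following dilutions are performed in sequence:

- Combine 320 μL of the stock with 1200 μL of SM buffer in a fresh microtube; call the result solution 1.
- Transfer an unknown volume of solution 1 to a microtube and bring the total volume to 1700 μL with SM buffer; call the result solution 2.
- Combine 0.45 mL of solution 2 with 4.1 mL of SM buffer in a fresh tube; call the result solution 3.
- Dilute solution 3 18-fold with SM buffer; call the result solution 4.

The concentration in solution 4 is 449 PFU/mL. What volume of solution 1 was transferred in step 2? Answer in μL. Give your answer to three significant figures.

220 μL

Step 1: 320 μL + 1200 μL = 1520 μL total → factor 1520/320 = 4.75
Step 2: v brought to 1700 μL → factor = 1700 μL/v
Step 3: 0.45 mL + 4.1 mL = 4.55 mL total → factor 4.55/0.45 = 10.111
Step 4: 18-fold → factor 18
Product of known-step factors = 864.5
Overall factor = 3.00 × 10^6 PFU/mL / (449 PFU/mL) = 6681.5
Step-2 factor = 6681.5 / 864.5 = 7.7288
v = 1700 μL / 7.7288 = 220 μL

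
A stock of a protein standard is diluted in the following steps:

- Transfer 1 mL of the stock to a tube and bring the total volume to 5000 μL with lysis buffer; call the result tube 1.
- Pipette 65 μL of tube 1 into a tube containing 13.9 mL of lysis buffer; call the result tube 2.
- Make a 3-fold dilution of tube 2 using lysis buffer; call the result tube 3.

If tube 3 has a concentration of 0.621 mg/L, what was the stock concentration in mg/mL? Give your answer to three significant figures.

2.00 mg/mL

Step 1: 1 mL brought to 5000 μL → factor 5/1 = 5
Step 2: 65 μL + 13.9 mL = 13965 μL total → factor 13965/65 = 214.85
Step 3: 3-fold → factor 3
Overall dilution factor = 5 × 214.85 × 3 = 3222.7
Stock = 0.621 mg/L × 3222.7 = 2001 mg/L = 2.00 mg/mL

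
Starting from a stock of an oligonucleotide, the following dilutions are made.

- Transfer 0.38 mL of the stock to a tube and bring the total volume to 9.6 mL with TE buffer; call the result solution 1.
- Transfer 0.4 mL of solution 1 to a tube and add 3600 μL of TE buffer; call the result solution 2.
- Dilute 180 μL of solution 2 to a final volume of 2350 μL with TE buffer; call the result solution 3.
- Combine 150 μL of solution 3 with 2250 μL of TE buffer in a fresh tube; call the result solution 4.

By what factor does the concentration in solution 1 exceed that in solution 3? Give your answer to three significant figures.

131

Step 1: 0.38 mL brought to 9.6 mL → factor 9.6/0.38 = 25.263
Step 2: 0.4 mL + 3600 μL = 4 mL total → factor 4/0.4 = 10
Step 3: 180 μL brought to 2350 μL → factor 2350/180 = 13.056
Dilution factor to solution 1 = 25.263; to solution 3 = 3298.2
[solution 1]/[solution 3] = (factor to solution 3)/(factor to solution 1) = 3298.2/25.263 = 131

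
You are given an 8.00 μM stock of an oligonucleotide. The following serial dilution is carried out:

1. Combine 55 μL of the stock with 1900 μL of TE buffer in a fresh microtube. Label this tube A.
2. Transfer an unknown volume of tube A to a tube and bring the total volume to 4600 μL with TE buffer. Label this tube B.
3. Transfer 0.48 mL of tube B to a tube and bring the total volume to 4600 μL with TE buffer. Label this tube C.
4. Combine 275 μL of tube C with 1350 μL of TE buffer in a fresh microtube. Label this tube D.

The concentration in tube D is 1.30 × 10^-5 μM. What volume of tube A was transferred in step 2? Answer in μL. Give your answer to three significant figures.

Step 1: 55 μL + 1900 μL = 1955 μL total → factor 1955/55 = 35.545
Step 2: v brought to 4600 μL → factor = 4600 μL/v
Step 3: 0.48 mL brought to 4600 μL → factor 4.6/0.48 = 9.5833
Step 4: 275 μL + 1350 μL = 1625 μL total → factor 1625/275 = 5.9091
Product of known-step factors = 2012.9
Overall factor = 8.00 μM / (1.30 × 10^-5 μM) = 6.1538 × 10^5
Step-2 factor = 6.1538 × 10^5 / 2012.9 = 305.72
v = 4600 μL / 305.72 = 15.0 μL

15.0 μL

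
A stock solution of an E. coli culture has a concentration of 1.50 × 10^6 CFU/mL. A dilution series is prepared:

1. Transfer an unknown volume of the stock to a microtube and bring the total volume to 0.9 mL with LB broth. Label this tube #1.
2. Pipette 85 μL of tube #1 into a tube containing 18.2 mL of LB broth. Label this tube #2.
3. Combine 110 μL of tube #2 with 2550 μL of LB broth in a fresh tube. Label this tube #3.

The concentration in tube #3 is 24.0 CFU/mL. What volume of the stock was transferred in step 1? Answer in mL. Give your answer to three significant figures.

0.0749 mL

Step 1: v brought to 0.9 mL → factor = 0.9 mL/v
Step 2: 85 μL + 18.2 mL = 18285 μL total → factor 18285/85 = 215.12
Step 3: 110 μL + 2550 μL = 2660 μL total → factor 2660/110 = 24.182
Product of known-step factors = 5201.9
Overall factor = 1.50 × 10^6 CFU/mL / (24.0 CFU/mL) = 62500
Step-1 factor = 62500 / 5201.9 = 12.015
v = 0.9 mL / 12.015 = 0.0749 mL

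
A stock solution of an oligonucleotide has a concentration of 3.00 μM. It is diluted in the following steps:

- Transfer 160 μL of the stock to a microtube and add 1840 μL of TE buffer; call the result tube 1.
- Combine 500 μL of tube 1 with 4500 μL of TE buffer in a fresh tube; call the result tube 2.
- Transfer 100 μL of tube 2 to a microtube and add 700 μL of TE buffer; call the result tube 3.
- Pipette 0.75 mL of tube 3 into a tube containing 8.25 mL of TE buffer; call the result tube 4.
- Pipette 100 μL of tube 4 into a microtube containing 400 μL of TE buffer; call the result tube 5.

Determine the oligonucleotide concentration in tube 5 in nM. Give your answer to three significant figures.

Step 1: 160 μL + 1840 μL = 2000 μL total → factor 2000/160 = 12.5
Step 2: 500 μL + 4500 μL = 5000 μL total → factor 5000/500 = 10
Step 3: 100 μL + 700 μL = 800 μL total → factor 800/100 = 8
Step 4: 0.75 mL + 8.25 mL = 9 mL total → factor 9/0.75 = 12
Step 5: 100 μL + 400 μL = 500 μL total → factor 500/100 = 5
Overall dilution factor = 12.5 × 10 × 8 × 12 × 5 = 60000
Final = 3.00 μM / 60000 = 5.000 × 10^-5 μM = 0.0500 nM

0.0500 nM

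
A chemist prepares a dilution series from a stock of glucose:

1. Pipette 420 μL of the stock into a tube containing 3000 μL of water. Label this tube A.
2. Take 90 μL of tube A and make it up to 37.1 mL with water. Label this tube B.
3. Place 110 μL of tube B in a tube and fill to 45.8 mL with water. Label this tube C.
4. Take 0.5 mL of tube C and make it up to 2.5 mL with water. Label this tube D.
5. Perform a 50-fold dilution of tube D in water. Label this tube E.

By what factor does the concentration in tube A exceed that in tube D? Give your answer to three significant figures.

8.58 × 10^5

Step 1: 420 μL + 3000 μL = 3420 μL total → factor 3420/420 = 8.1429
Step 2: 90 μL brought to 37.1 mL → factor 37100/90 = 412.22
Step 3: 110 μL brought to 45.8 mL → factor 45800/110 = 416.36
Step 4: 0.5 mL brought to 2.5 mL → factor 2.5/0.5 = 5
Dilution factor to tube A = 8.1429; to tube D = 6.988 × 10^6
[tube A]/[tube D] = (factor to tube D)/(factor to tube A) = 6.988 × 10^6/8.1429 = 8.58 × 10^5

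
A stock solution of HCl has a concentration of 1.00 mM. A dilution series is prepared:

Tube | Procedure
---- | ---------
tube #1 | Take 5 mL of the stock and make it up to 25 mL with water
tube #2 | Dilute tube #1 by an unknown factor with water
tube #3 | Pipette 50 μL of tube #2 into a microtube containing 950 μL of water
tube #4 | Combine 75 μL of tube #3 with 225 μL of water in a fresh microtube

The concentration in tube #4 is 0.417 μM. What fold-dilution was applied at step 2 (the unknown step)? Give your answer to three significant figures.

6.00-fold

Step 1: 5 mL brought to 25 mL → factor 25/5 = 5
Step 2: unknown factor x
Step 3: 50 μL + 950 μL = 1000 μL total → factor 1000/50 = 20
Step 4: 75 μL + 225 μL = 300 μL total → factor 300/75 = 4
Product of known-step factors = 400
Overall factor = 1.00 mM / (0.417 μM) = 2398.1
x = 2398.1 / 400 = 6.00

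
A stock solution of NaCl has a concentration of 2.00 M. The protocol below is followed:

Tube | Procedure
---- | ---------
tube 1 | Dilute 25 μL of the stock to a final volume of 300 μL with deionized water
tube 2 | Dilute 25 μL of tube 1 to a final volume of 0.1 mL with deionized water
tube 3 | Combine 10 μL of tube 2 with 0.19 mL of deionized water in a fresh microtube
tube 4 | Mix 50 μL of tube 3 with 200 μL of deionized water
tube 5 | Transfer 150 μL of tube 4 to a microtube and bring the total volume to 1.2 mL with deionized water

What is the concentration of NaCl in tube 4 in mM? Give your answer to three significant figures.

0.417 mM

Step 1: 25 μL brought to 300 μL → factor 300/25 = 12
Step 2: 25 μL brought to 0.1 mL → factor 100/25 = 4
Step 3: 10 μL + 0.19 mL = 200 μL total → factor 200/10 = 20
Step 4: 50 μL + 200 μL = 250 μL total → factor 250/50 = 5
Dilution factor through tube 4 = 12 × 4 × 20 × 5 = 4800
[tube 4] = 2.00 M / 4800 = 0.0004167 M = 0.417 mM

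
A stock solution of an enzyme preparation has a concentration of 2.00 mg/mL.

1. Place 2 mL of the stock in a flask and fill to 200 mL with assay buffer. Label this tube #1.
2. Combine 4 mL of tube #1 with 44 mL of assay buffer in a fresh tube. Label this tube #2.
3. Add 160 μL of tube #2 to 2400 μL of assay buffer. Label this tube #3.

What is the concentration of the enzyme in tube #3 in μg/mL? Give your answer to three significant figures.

Step 1: 2 mL brought to 200 mL → factor 200/2 = 100
Step 2: 4 mL + 44 mL = 48 mL total → factor 48/4 = 12
Step 3: 160 μL + 2400 μL = 2560 μL total → factor 2560/160 = 16
Overall dilution factor = 100 × 12 × 16 = 19200
Final = 2.00 mg/mL / 19200 = 0.0001042 mg/mL = 0.104 μg/mL

0.104 μg/mL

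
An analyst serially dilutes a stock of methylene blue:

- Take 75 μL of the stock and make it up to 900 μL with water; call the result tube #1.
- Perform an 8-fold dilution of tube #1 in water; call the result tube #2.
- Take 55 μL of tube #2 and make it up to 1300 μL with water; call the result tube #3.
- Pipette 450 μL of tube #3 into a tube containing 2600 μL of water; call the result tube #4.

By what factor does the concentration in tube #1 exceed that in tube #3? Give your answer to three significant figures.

189

Step 1: 75 μL brought to 900 μL → factor 900/75 = 12
Step 2: 8-fold → factor 8
Step 3: 55 μL brought to 1300 μL → factor 1300/55 = 23.636
Dilution factor to tube #1 = 12; to tube #3 = 2269.1
[tube #1]/[tube #3] = (factor to tube #3)/(factor to tube #1) = 2269.1/12 = 189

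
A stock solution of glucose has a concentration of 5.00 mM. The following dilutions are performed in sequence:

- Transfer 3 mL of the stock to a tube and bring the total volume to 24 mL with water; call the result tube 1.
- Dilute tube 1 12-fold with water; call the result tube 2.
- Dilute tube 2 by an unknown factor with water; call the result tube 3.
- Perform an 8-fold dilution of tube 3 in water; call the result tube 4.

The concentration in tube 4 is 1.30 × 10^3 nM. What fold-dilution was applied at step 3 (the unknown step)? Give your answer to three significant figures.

Step 1: 3 mL brought to 24 mL → factor 24/3 = 8
Step 2: 12-fold → factor 12
Step 3: unknown factor x
Step 4: 8-fold → factor 8
Product of known-step factors = 768
Overall factor = 5.00 mM / (1.30 × 10^3 nM) = 3846.2
x = 3846.2 / 768 = 5.01

5.01-fold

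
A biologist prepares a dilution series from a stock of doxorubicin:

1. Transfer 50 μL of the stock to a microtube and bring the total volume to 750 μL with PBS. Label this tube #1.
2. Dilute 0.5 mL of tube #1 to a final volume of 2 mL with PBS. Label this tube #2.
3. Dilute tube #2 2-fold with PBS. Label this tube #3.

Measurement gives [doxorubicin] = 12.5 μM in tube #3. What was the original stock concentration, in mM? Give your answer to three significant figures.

1.50 mM

Step 1: 50 μL brought to 750 μL → factor 750/50 = 15
Step 2: 0.5 mL brought to 2 mL → factor 2/0.5 = 4
Step 3: 2-fold → factor 2
Overall dilution factor = 15 × 4 × 2 = 120
Stock = 12.5 μM × 120 = 1500 μM = 1.50 mM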